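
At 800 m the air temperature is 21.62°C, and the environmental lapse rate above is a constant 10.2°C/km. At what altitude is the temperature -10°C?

Height above start = (21.62 − (-10)) / 10.2 = 3.1 km
Altitude = 800 m + 3100 m = 3900 m

3900 m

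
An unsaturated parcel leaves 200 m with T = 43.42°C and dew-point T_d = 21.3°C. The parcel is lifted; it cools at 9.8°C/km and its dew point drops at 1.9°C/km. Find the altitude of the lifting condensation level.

3000 m

T and T_d converge at 9.8 − 1.9 = 7.9°C per km
Height above start = (43.42 − 21.3) / 7.9 = 2.8 km
LCL altitude = 200 m + 2800 m = 3000 m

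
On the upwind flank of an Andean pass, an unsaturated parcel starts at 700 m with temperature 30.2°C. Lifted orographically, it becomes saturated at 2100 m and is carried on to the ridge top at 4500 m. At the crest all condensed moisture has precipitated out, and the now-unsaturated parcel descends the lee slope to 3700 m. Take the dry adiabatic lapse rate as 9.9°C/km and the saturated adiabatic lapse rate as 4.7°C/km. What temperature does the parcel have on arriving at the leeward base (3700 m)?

700–2100 m, dry: Δz = 1.4 km ⇒ ΔT = -13.86°C; T = 16.34°C
2100–4500 m, saturated: Δz = 2.4 km ⇒ ΔT = -11.28°C; T = 5.06°C
4500–3700 m, dry descent: Δz = 0.8 km ⇒ ΔT = +7.92°C; T = 12.98°C

12.98°C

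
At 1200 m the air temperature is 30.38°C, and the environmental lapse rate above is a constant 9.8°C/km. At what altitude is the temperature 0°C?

Height above start = (30.38 − 0) / 9.8 = 3.1 km
Altitude = 1200 m + 3100 m = 4300 m

4300 m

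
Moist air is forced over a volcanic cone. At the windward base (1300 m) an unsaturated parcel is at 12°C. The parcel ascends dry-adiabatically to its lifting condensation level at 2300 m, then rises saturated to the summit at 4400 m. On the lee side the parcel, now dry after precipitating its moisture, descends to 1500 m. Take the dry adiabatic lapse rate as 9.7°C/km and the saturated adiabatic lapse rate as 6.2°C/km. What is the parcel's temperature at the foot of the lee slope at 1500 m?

17.41°C

1300–2300 m, dry: Δz = 1 km ⇒ ΔT = -9.7°C; T = 2.3°C
2300–4400 m, saturated: Δz = 2.1 km ⇒ ΔT = -13.02°C; T = -10.72°C
4400–1500 m, dry descent: Δz = 2.9 km ⇒ ΔT = +28.13°C; T = 17.41°C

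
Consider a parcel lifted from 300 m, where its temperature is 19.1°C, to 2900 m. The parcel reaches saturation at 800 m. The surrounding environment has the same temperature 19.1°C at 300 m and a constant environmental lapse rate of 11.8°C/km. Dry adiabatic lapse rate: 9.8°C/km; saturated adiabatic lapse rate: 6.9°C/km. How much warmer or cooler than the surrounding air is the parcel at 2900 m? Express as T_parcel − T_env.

Parcel:
  From 300 m to 800 m (dry): cools by 9.8 × 0.5 = 4.9°C, giving 14.2°C.
  From 800 m to 2900 m (saturated): cools by 6.9 × 2.1 = 14.49°C, giving -0.29°C.
Environment:
  From 300 m to 2900 m (environment): cools by 11.8 × 2.6 = 30.68°C, giving -11.58°C.
T_parcel − T_env = -0.29 − (-11.58) = +11.29°C

+11.29°C (parcel warmer than environment)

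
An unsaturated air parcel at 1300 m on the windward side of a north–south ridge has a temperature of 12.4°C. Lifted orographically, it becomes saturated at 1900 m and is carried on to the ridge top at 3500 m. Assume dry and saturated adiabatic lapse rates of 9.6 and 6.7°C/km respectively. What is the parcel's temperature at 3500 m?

1300–1900 m, dry: Δz = 0.6 km ⇒ ΔT = -5.76°C; T = 6.64°C
1900–3500 m, saturated: Δz = 1.6 km ⇒ ΔT = -10.72°C; T = -4.08°C

-4.08°C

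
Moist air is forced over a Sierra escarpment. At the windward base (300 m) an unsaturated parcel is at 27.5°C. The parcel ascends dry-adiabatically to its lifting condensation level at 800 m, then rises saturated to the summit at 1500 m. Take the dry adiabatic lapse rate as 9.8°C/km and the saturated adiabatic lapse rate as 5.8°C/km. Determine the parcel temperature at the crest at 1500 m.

18.54°C

300–800 m, dry: Δz = 0.5 km ⇒ ΔT = -4.9°C; T = 22.6°C
800–1500 m, saturated: Δz = 0.7 km ⇒ ΔT = -4.06°C; T = 18.54°C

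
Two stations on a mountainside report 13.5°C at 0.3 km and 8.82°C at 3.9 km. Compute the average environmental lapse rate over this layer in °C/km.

1.3°C/km

Γ = −ΔT/Δz = (13.5 − 8.82) / (3900 − 300) m
  = 4.68°C / 3.6 km = 1.3°C/km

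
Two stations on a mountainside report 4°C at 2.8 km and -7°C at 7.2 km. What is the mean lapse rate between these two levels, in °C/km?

2.5°C/km

Γ = −ΔT/Δz = (4 − (-7)) / (7200 − 2800) m
  = 11°C / 4.4 km = 2.5°C/km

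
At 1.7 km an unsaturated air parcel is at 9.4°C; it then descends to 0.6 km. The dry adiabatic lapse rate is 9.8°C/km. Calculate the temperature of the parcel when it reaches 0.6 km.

20.18°C

Dry adiabatic to 600 m: +9.8 × 1.1 km = +10.78°C, so T = 20.18°C.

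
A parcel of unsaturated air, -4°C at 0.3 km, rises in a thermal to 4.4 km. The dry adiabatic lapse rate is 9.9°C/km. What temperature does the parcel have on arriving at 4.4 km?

300–4400 m, dry adiabatic: Δz = 4.1 km ⇒ ΔT = -40.59°C; T = -44.59°C

-44.59°C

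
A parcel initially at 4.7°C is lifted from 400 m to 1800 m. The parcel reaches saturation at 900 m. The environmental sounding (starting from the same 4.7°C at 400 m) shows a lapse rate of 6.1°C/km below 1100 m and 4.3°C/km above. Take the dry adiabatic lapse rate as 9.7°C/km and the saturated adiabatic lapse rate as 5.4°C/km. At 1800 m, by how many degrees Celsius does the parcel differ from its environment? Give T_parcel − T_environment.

-2.43°C (parcel cooler than environment)

Parcel:
  Dry to 900 m: -9.7 × 0.5 km = -4.85°C, so T = -0.15°C.
  Saturated to 1800 m: -5.4 × 0.9 km = -4.86°C, so T = -5.01°C.
Environment:
  Environment, lower layer to 1100 m: -6.1 × 0.7 km = -4.27°C, so T = 0.43°C.
  Environment, upper layer to 1800 m: -4.3 × 0.7 km = -3.01°C, so T = -2.58°C.
T_parcel − T_env = -5.01 − (-2.58) = -2.43°C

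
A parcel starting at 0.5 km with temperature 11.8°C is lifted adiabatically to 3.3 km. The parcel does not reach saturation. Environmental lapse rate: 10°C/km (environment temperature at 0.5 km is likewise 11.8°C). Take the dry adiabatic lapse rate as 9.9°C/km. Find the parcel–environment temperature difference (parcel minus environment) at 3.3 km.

+0.28°C (parcel warmer than environment)

Parcel:
  500 → 3300 m (dry, 9.9°C/km): ΔT = -9.9 × 2.8 = -27.72°C → T = -15.92°C
Environment:
  500 → 3300 m (environment, 10°C/km): ΔT = -10 × 2.8 = -28°C → T = -16.2°C
T_parcel − T_env = -15.92 − (-16.2) = +0.28°C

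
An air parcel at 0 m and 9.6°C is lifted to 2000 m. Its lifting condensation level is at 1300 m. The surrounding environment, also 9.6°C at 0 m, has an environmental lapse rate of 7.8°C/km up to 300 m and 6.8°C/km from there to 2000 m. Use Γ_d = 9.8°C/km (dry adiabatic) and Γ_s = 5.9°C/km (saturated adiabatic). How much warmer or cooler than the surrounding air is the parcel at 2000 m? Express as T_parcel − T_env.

-2.97°C (parcel cooler than environment)

Parcel:
  0 → 1300 m (dry, 9.8°C/km): ΔT = -9.8 × 1.3 = -12.74°C → T = -3.14°C
  1300 → 2000 m (saturated, 5.9°C/km): ΔT = -5.9 × 0.7 = -4.13°C → T = -7.27°C
Environment:
  0 → 300 m (environment, lower layer, 7.8°C/km): ΔT = -7.8 × 0.3 = -2.34°C → T = 7.26°C
  300 → 2000 m (environment, upper layer, 6.8°C/km): ΔT = -6.8 × 1.7 = -11.56°C → T = -4.3°C
T_parcel − T_env = -7.27 − (-4.3) = -2.97°C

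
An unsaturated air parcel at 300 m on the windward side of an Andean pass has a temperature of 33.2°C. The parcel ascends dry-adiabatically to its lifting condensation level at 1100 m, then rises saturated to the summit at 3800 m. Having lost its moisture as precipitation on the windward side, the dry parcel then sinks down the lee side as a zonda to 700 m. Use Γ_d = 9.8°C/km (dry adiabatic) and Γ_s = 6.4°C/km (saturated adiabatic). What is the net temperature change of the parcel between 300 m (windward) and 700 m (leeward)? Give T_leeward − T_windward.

300 → 1100 m (dry, 9.8°C/km): ΔT = -9.8 × 0.8 = -7.84°C → T = 25.36°C
1100 → 3800 m (saturated, 6.4°C/km): ΔT = -6.4 × 2.7 = -17.28°C → T = 8.08°C
3800 → 700 m (dry descent, 9.8°C/km): ΔT = +9.8 × 3.1 = +30.38°C → T = 38.46°C
Net change vs windward start: 38.46 − 33.2 = +5.26°C

+5.26°C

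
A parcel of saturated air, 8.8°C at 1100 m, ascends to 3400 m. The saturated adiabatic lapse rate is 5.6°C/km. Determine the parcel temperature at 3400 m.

-4.08°C

1100 → 3400 m (saturated adiabatic, 5.6°C/km): ΔT = -5.6 × 2.3 = -12.88°C → T = -4.08°C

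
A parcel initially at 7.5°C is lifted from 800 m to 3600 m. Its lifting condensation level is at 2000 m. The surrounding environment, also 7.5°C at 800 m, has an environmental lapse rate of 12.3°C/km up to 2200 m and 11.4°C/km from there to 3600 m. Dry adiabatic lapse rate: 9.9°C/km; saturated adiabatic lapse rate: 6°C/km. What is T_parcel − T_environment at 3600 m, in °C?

+11.7°C (parcel warmer than environment)

Parcel:
  Dry to 2000 m: -9.9 × 1.2 km = -11.88°C, so T = -4.38°C.
  Saturated to 3600 m: -6 × 1.6 km = -9.6°C, so T = -13.98°C.
Environment:
  Environment, lower layer to 2200 m: -12.3 × 1.4 km = -17.22°C, so T = -9.72°C.
  Environment, upper layer to 3600 m: -11.4 × 1.4 km = -15.96°C, so T = -25.68°C.
T_parcel − T_env = -13.98 − (-25.68) = +11.7°C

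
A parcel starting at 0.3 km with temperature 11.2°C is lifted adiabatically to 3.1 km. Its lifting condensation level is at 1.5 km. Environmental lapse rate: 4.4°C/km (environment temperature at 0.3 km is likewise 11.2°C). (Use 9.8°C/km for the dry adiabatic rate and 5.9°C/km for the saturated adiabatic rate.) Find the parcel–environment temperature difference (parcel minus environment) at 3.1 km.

-8.88°C (parcel cooler than environment)

Parcel:
  300–1500 m, dry: Δz = 1.2 km ⇒ ΔT = -11.76°C; T = -0.56°C
  1500–3100 m, saturated: Δz = 1.6 km ⇒ ΔT = -9.44°C; T = -10°C
Environment:
  300–3100 m, environment: Δz = 2.8 km ⇒ ΔT = -12.32°C; T = -1.12°C
T_parcel − T_env = -10 − (-1.12) = -8.88°C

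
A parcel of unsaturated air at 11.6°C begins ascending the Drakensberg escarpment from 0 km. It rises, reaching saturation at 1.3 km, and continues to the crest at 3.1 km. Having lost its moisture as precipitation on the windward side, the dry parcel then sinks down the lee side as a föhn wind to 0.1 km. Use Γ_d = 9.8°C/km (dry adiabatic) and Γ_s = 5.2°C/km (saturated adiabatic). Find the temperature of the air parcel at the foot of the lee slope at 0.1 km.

18.9°C

0–1300 m, dry: Δz = 1.3 km ⇒ ΔT = -12.74°C; T = -1.14°C
1300–3100 m, saturated: Δz = 1.8 km ⇒ ΔT = -9.36°C; T = -10.5°C
3100–100 m, dry descent: Δz = 3 km ⇒ ΔT = +29.4°C; T = 18.9°C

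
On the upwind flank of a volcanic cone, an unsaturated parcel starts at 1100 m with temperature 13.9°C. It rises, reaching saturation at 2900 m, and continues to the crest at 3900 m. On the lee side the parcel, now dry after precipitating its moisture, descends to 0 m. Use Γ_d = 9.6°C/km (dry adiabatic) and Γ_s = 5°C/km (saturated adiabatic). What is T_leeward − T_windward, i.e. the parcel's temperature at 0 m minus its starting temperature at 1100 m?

+15.16°C

1100 → 2900 m (dry, 9.6°C/km): ΔT = -9.6 × 1.8 = -17.28°C → T = -3.38°C
2900 → 3900 m (saturated, 5°C/km): ΔT = -5 × 1 = -5°C → T = -8.38°C
3900 → 0 m (dry descent, 9.6°C/km): ΔT = +9.6 × 3.9 = +37.44°C → T = 29.06°C
Net change vs windward start: 29.06 − 13.9 = +15.16°C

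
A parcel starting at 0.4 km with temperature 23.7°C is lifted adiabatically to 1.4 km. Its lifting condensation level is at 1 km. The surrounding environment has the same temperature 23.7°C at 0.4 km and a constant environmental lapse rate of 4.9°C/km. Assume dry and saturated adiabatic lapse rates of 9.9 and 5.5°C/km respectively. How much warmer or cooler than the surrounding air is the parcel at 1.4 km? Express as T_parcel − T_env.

-3.24°C (parcel cooler than environment)

Parcel:
  400–1000 m, dry: Δz = 0.6 km ⇒ ΔT = -5.94°C; T = 17.76°C
  1000–1400 m, saturated: Δz = 0.4 km ⇒ ΔT = -2.2°C; T = 15.56°C
Environment:
  400–1400 m, environment: Δz = 1 km ⇒ ΔT = -4.9°C; T = 18.8°C
T_parcel − T_env = 15.56 − 18.8 = -3.24°C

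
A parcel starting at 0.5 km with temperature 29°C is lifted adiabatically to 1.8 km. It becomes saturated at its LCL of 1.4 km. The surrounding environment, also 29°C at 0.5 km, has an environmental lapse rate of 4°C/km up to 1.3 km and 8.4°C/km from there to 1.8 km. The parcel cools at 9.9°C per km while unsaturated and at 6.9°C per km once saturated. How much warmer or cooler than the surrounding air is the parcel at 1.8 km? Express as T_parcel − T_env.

-4.27°C (parcel cooler than environment)

Parcel:
  Dry to 1400 m: -9.9 × 0.9 km = -8.91°C, so T = 20.09°C.
  Saturated to 1800 m: -6.9 × 0.4 km = -2.76°C, so T = 17.33°C.
Environment:
  Environment, lower layer to 1300 m: -4 × 0.8 km = -3.2°C, so T = 25.8°C.
  Environment, upper layer to 1800 m: -8.4 × 0.5 km = -4.2°C, so T = 21.6°C.
T_parcel − T_env = 17.33 − 21.6 = -4.27°C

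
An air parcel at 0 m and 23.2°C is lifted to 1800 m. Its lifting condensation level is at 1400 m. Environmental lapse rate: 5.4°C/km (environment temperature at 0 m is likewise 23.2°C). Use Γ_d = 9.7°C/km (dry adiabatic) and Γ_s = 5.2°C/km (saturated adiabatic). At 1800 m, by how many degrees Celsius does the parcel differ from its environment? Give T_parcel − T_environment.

Parcel:
  0 → 1400 m (dry, 9.7°C/km): ΔT = -9.7 × 1.4 = -13.58°C → T = 9.62°C
  1400 → 1800 m (saturated, 5.2°C/km): ΔT = -5.2 × 0.4 = -2.08°C → T = 7.54°C
Environment:
  0 → 1800 m (environment, 5.4°C/km): ΔT = -5.4 × 1.8 = -9.72°C → T = 13.48°C
T_parcel − T_env = 7.54 − 13.48 = -5.94°C

-5.94°C (parcel cooler than environment)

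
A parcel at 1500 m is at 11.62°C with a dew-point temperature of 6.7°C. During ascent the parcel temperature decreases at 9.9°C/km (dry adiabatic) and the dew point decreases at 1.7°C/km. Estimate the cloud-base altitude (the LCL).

T and T_d converge at 9.9 − 1.7 = 8.2°C per km
Height above start = (11.62 − 6.7) / 8.2 = 0.6 km
LCL altitude = 1500 m + 600 m = 2100 m

2100 m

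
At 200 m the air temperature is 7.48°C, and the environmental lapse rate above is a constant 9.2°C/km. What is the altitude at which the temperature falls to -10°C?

2100 m

Height above start = (7.48 − (-10)) / 9.2 = 1.9 km
Altitude = 200 m + 1900 m = 2100 m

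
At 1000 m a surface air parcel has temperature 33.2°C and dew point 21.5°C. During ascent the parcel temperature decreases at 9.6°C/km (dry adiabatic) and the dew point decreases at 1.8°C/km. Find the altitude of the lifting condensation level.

T and T_d converge at 9.6 − 1.8 = 7.8°C per km
Height above start = (33.2 − 21.5) / 7.8 = 1.5 km
LCL altitude = 1000 m + 1500 m = 2500 m

2500 m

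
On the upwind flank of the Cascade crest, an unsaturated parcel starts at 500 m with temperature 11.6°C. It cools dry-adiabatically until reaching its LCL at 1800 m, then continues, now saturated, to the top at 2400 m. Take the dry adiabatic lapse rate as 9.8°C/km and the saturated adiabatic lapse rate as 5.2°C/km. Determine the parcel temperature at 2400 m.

-4.26°C

500–1800 m, dry: Δz = 1.3 km ⇒ ΔT = -12.74°C; T = -1.14°C
1800–2400 m, saturated: Δz = 0.6 km ⇒ ΔT = -3.12°C; T = -4.26°C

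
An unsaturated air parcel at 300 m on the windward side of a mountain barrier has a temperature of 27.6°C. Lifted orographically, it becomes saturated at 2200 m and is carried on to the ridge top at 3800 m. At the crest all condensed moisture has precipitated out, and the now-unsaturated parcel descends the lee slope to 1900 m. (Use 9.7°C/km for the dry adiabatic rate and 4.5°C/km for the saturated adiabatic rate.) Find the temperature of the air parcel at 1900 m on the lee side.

20.4°C

300–2200 m, dry: Δz = 1.9 km ⇒ ΔT = -18.43°C; T = 9.17°C
2200–3800 m, saturated: Δz = 1.6 km ⇒ ΔT = -7.2°C; T = 1.97°C
3800–1900 m, dry descent: Δz = 1.9 km ⇒ ΔT = +18.43°C; T = 20.4°C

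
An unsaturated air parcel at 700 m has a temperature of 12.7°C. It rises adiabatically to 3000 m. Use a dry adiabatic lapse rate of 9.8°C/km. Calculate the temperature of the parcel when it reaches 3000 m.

-9.84°C

700–3000 m, dry adiabatic: Δz = 2.3 km ⇒ ΔT = -22.54°C; T = -9.84°C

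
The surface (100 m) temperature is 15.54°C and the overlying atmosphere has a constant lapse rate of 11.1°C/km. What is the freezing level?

1500 m

Height above start = (15.54 − 0) / 11.1 = 1.4 km
Altitude = 100 m + 1400 m = 1500 m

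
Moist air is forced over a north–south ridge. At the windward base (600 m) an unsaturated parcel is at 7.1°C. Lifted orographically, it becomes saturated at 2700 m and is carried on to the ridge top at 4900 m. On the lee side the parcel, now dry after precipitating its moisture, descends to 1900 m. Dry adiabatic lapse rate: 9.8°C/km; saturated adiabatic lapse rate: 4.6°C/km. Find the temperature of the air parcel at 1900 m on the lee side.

From 600 m to 2700 m (dry): cools by 9.8 × 2.1 = 20.58°C, giving -13.48°C.
From 2700 m to 4900 m (saturated): cools by 4.6 × 2.2 = 10.12°C, giving -23.6°C.
From 4900 m to 1900 m (dry descent): warms by 9.8 × 3 = 29.4°C, giving 5.8°C.

5.8°C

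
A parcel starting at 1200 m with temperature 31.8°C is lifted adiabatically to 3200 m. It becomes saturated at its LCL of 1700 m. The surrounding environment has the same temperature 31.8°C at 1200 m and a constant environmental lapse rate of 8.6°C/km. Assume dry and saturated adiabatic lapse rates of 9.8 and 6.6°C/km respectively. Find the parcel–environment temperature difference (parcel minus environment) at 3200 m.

+2.4°C (parcel warmer than environment)

Parcel:
  From 1200 m to 1700 m (dry): cools by 9.8 × 0.5 = 4.9°C, giving 26.9°C.
  From 1700 m to 3200 m (saturated): cools by 6.6 × 1.5 = 9.9°C, giving 17°C.
Environment:
  From 1200 m to 3200 m (environment): cools by 8.6 × 2 = 17.2°C, giving 14.6°C.
T_parcel − T_env = 17 − 14.6 = +2.4°C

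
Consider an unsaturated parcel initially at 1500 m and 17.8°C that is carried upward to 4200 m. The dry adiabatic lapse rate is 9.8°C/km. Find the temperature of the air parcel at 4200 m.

Dry adiabatic to 4200 m: -9.8 × 2.7 km = -26.46°C, so T = -8.66°C.

-8.66°C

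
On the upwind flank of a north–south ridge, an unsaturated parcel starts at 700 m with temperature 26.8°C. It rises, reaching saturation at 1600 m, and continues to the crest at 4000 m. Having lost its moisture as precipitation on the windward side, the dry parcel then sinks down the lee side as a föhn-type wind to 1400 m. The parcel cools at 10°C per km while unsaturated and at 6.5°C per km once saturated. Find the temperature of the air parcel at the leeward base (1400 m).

Dry to 1600 m: -10 × 0.9 km = -9°C, so T = 17.8°C.
Saturated to 4000 m: -6.5 × 2.4 km = -15.6°C, so T = 2.2°C.
Dry descent to 1400 m: +10 × 2.6 km = +26°C, so T = 28.2°C.

28.2°C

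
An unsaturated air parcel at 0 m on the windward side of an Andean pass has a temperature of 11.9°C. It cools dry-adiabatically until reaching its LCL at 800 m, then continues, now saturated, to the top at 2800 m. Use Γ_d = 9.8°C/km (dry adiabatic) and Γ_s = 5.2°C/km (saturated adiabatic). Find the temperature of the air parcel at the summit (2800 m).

0 → 800 m (dry, 9.8°C/km): ΔT = -9.8 × 0.8 = -7.84°C → T = 4.06°C
800 → 2800 m (saturated, 5.2°C/km): ΔT = -5.2 × 2 = -10.4°C → T = -6.34°C

-6.34°C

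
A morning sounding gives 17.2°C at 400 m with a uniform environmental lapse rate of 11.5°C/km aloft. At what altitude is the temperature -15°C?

3200 m

Height above start = (17.2 − (-15)) / 11.5 = 2.8 km
Altitude = 400 m + 2800 m = 3200 m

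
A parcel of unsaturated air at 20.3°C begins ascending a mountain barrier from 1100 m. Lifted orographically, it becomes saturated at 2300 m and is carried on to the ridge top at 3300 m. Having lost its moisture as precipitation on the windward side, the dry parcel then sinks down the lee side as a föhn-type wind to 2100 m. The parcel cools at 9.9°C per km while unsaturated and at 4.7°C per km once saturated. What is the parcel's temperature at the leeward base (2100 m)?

15.6°C

1100–2300 m, dry: Δz = 1.2 km ⇒ ΔT = -11.88°C; T = 8.42°C
2300–3300 m, saturated: Δz = 1 km ⇒ ΔT = -4.7°C; T = 3.72°C
3300–2100 m, dry descent: Δz = 1.2 km ⇒ ΔT = +11.88°C; T = 15.6°C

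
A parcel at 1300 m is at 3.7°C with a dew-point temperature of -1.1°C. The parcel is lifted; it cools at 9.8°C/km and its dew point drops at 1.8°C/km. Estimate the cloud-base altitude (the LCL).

1900 m

T and T_d converge at 9.8 − 1.8 = 8°C per km
Height above start = (3.7 − (-1.1)) / 8 = 0.6 km
LCL altitude = 1300 m + 600 m = 1900 m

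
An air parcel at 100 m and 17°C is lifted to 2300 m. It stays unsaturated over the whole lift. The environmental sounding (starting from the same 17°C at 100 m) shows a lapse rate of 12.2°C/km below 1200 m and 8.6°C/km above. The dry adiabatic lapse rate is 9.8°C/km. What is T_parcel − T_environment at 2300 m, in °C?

+1.32°C (parcel warmer than environment)

Parcel:
  100 → 2300 m (dry, 9.8°C/km): ΔT = -9.8 × 2.2 = -21.56°C → T = -4.56°C
Environment:
  100 → 1200 m (environment, lower layer, 12.2°C/km): ΔT = -12.2 × 1.1 = -13.42°C → T = 3.58°C
  1200 → 2300 m (environment, upper layer, 8.6°C/km): ΔT = -8.6 × 1.1 = -9.46°C → T = -5.88°C
T_parcel − T_env = -4.56 − (-5.88) = +1.32°C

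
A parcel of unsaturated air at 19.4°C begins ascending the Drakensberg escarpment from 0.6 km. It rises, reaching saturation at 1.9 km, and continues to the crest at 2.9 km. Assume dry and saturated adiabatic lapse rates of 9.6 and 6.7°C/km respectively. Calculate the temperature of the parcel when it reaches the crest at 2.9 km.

0.22°C

600 → 1900 m (dry, 9.6°C/km): ΔT = -9.6 × 1.3 = -12.48°C → T = 6.92°C
1900 → 2900 m (saturated, 6.7°C/km): ΔT = -6.7 × 1 = -6.7°C → T = 0.22°C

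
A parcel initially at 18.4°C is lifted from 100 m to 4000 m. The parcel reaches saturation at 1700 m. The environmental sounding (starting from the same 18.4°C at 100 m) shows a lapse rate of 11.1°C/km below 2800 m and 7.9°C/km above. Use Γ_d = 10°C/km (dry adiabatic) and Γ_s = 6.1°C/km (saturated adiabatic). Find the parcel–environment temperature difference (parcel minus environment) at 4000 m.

Parcel:
  From 100 m to 1700 m (dry): cools by 10 × 1.6 = 16°C, giving 2.4°C.
  From 1700 m to 4000 m (saturated): cools by 6.1 × 2.3 = 14.03°C, giving -11.63°C.
Environment:
  From 100 m to 2800 m (environment, lower layer): cools by 11.1 × 2.7 = 29.97°C, giving -11.57°C.
  From 2800 m to 4000 m (environment, upper layer): cools by 7.9 × 1.2 = 9.48°C, giving -21.05°C.
T_parcel − T_env = -11.63 − (-21.05) = +9.42°C

+9.42°C (parcel warmer than environment)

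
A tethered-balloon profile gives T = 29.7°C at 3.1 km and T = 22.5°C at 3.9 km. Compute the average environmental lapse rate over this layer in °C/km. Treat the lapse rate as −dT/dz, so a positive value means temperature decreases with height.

Γ = −ΔT/Δz = (29.7 − 22.5) / (3900 − 3100) m
  = 7.2°C / 0.8 km = 9°C/km

9°C/km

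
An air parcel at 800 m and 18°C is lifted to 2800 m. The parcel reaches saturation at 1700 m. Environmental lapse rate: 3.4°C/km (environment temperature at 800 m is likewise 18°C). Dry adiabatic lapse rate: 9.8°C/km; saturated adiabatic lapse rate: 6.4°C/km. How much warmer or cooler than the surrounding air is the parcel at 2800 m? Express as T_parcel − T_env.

-9.06°C (parcel cooler than environment)

Parcel:
  800 → 1700 m (dry, 9.8°C/km): ΔT = -9.8 × 0.9 = -8.82°C → T = 9.18°C
  1700 → 2800 m (saturated, 6.4°C/km): ΔT = -6.4 × 1.1 = -7.04°C → T = 2.14°C
Environment:
  800 → 2800 m (environment, 3.4°C/km): ΔT = -3.4 × 2 = -6.8°C → T = 11.2°C
T_parcel − T_env = 2.14 − 11.2 = -9.06°C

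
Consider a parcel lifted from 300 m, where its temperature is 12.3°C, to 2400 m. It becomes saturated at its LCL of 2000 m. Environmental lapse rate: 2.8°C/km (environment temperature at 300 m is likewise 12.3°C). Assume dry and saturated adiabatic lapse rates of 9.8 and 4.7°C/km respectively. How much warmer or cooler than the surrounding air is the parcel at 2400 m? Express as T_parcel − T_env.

Parcel:
  300 → 2000 m (dry, 9.8°C/km): ΔT = -9.8 × 1.7 = -16.66°C → T = -4.36°C
  2000 → 2400 m (saturated, 4.7°C/km): ΔT = -4.7 × 0.4 = -1.88°C → T = -6.24°C
Environment:
  300 → 2400 m (environment, 2.8°C/km): ΔT = -2.8 × 2.1 = -5.88°C → T = 6.42°C
T_parcel − T_env = -6.24 − 6.42 = -12.66°C

-12.66°C (parcel cooler than environment)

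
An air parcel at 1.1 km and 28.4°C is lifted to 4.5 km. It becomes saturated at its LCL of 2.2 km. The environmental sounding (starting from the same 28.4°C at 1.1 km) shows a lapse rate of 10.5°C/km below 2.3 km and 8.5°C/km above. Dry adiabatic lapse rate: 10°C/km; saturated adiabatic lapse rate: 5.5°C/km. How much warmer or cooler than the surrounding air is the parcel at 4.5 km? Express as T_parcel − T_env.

+7.65°C (parcel warmer than environment)

Parcel:
  1100–2200 m, dry: Δz = 1.1 km ⇒ ΔT = -11°C; T = 17.4°C
  2200–4500 m, saturated: Δz = 2.3 km ⇒ ΔT = -12.65°C; T = 4.75°C
Environment:
  1100–2300 m, environment, lower layer: Δz = 1.2 km ⇒ ΔT = -12.6°C; T = 15.8°C
  2300–4500 m, environment, upper layer: Δz = 2.2 km ⇒ ΔT = -18.7°C; T = -2.9°C
T_parcel − T_env = 4.75 − (-2.9) = +7.65°C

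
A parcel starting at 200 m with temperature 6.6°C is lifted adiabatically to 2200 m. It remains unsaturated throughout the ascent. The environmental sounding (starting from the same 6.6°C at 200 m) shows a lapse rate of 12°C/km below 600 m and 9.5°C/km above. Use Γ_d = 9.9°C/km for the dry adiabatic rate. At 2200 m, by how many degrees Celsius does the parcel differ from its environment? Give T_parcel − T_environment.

Parcel:
  Dry to 2200 m: -9.9 × 2 km = -19.8°C, so T = -13.2°C.
Environment:
  Environment, lower layer to 600 m: -12 × 0.4 km = -4.8°C, so T = 1.8°C.
  Environment, upper layer to 2200 m: -9.5 × 1.6 km = -15.2°C, so T = -13.4°C.
T_parcel − T_env = -13.2 − (-13.4) = +0.2°C

+0.2°C (parcel warmer than environment)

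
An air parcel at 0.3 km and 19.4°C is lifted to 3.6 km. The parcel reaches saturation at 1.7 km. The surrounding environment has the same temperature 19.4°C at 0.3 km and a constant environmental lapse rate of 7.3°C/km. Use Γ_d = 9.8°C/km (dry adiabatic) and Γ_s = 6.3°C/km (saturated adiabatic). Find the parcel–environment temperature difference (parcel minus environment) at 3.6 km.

Parcel:
  Dry to 1700 m: -9.8 × 1.4 km = -13.72°C, so T = 5.68°C.
  Saturated to 3600 m: -6.3 × 1.9 km = -11.97°C, so T = -6.29°C.
Environment:
  Environment to 3600 m: -7.3 × 3.3 km = -24.09°C, so T = -4.69°C.
T_parcel − T_env = -6.29 − (-4.69) = -1.6°C

-1.6°C (parcel cooler than environment)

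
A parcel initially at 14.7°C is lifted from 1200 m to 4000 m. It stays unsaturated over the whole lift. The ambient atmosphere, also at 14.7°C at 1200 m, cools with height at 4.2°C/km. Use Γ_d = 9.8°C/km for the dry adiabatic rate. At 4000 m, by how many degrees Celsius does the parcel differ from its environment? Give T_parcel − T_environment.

Parcel:
  Dry to 4000 m: -9.8 × 2.8 km = -27.44°C, so T = -12.74°C.
Environment:
  Environment to 4000 m: -4.2 × 2.8 km = -11.76°C, so T = 2.94°C.
T_parcel − T_env = -12.74 − 2.94 = -15.68°C

-15.68°C (parcel cooler than environment)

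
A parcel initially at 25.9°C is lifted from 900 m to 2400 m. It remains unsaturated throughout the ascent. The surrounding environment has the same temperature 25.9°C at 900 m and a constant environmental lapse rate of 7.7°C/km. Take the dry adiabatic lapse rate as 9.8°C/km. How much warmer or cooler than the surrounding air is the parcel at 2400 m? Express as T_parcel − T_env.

Parcel:
  900 → 2400 m (dry, 9.8°C/km): ΔT = -9.8 × 1.5 = -14.7°C → T = 11.2°C
Environment:
  900 → 2400 m (environment, 7.7°C/km): ΔT = -7.7 × 1.5 = -11.55°C → T = 14.35°C
T_parcel − T_env = 11.2 − 14.35 = -3.15°C

-3.15°C (parcel cooler than environment)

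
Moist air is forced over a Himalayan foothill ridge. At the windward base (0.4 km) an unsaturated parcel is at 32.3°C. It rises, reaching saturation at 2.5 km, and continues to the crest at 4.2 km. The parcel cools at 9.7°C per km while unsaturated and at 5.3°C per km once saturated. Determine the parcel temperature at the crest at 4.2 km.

From 400 m to 2500 m (dry): cools by 9.7 × 2.1 = 20.37°C, giving 11.93°C.
From 2500 m to 4200 m (saturated): cools by 5.3 × 1.7 = 9.01°C, giving 2.92°C.

2.92°C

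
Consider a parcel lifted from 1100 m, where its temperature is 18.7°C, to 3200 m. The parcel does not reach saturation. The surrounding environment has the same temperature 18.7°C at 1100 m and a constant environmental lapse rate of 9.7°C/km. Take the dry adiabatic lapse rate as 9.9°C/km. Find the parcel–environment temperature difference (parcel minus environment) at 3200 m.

Parcel:
  1100 → 3200 m (dry, 9.9°C/km): ΔT = -9.9 × 2.1 = -20.79°C → T = -2.09°C
Environment:
  1100 → 3200 m (environment, 9.7°C/km): ΔT = -9.7 × 2.1 = -20.37°C → T = -1.67°C
T_parcel − T_env = -2.09 − (-1.67) = -0.42°C

-0.42°C (parcel cooler than environment)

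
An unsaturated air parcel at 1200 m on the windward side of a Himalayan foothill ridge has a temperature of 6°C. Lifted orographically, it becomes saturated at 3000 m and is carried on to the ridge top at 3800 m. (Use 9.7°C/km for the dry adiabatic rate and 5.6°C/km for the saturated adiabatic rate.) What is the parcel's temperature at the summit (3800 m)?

From 1200 m to 3000 m (dry): cools by 9.7 × 1.8 = 17.46°C, giving -11.46°C.
From 3000 m to 3800 m (saturated): cools by 5.6 × 0.8 = 4.48°C, giving -15.94°C.

-15.94°C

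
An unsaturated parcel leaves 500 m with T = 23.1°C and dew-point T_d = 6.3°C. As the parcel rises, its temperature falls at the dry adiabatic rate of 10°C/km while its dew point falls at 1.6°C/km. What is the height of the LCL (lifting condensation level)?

2500 m

T and T_d converge at 10 − 1.6 = 8.4°C per km
Height above start = (23.1 − 6.3) / 8.4 = 2 km
LCL altitude = 500 m + 2000 m = 2500 m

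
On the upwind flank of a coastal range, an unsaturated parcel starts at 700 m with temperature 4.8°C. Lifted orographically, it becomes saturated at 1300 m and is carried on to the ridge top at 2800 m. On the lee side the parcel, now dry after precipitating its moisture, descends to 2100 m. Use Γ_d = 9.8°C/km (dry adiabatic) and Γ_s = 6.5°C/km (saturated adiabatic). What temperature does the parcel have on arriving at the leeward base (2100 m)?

-3.97°C

700 → 1300 m (dry, 9.8°C/km): ΔT = -9.8 × 0.6 = -5.88°C → T = -1.08°C
1300 → 2800 m (saturated, 6.5°C/km): ΔT = -6.5 × 1.5 = -9.75°C → T = -10.83°C
2800 → 2100 m (dry descent, 9.8°C/km): ΔT = +9.8 × 0.7 = +6.86°C → T = -3.97°C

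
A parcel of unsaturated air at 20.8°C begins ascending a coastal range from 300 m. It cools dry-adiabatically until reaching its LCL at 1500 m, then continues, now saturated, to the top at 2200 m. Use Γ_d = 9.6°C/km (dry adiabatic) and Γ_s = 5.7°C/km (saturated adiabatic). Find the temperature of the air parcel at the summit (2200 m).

5.29°C

300 → 1500 m (dry, 9.6°C/km): ΔT = -9.6 × 1.2 = -11.52°C → T = 9.28°C
1500 → 2200 m (saturated, 5.7°C/km): ΔT = -5.7 × 0.7 = -3.99°C → T = 5.29°C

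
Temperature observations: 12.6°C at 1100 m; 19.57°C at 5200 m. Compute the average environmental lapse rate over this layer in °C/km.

Γ = −ΔT/Δz = (12.6 − 19.57) / (5200 − 1100) m
  = -6.97°C / 4.1 km = -1.7°C/km

-1.7°C/km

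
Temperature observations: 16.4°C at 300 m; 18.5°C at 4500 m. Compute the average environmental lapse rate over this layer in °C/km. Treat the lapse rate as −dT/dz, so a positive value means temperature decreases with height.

Γ = −ΔT/Δz = (16.4 − 18.5) / (4500 − 300) m
  = -2.1°C / 4.2 km = -0.5°C/km

-0.5°C/km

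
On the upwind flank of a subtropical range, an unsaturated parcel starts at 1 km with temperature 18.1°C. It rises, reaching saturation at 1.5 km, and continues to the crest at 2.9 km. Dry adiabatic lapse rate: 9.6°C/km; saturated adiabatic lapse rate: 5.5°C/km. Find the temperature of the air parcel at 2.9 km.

5.6°C

Dry to 1500 m: -9.6 × 0.5 km = -4.8°C, so T = 13.3°C.
Saturated to 2900 m: -5.5 × 1.4 km = -7.7°C, so T = 5.6°C.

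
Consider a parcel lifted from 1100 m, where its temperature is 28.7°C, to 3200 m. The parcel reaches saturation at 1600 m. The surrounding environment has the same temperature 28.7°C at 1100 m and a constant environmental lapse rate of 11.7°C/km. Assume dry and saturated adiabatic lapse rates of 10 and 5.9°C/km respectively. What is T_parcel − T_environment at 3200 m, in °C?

+10.13°C (parcel warmer than environment)

Parcel:
  Dry to 1600 m: -10 × 0.5 km = -5°C, so T = 23.7°C.
  Saturated to 3200 m: -5.9 × 1.6 km = -9.44°C, so T = 14.26°C.
Environment:
  Environment to 3200 m: -11.7 × 2.1 km = -24.57°C, so T = 4.13°C.
T_parcel − T_env = 14.26 − 4.13 = +10.13°C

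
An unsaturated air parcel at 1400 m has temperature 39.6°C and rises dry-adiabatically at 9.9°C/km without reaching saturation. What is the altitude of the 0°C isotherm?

Height above start = (39.6 − 0) / 9.9 = 4 km
Altitude = 1400 m + 4000 m = 5400 m

5400 m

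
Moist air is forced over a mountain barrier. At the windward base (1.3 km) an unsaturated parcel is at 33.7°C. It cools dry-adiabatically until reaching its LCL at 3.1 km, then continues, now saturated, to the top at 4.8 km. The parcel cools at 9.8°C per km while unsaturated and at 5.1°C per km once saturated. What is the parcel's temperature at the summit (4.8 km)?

7.39°C

1300–3100 m, dry: Δz = 1.8 km ⇒ ΔT = -17.64°C; T = 16.06°C
3100–4800 m, saturated: Δz = 1.7 km ⇒ ΔT = -8.67°C; T = 7.39°C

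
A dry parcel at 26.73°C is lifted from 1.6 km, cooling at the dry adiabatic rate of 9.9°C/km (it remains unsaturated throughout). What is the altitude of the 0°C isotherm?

Height above start = (26.73 − 0) / 9.9 = 2.7 km
Altitude = 1600 m + 2700 m = 4300 m

4.3 km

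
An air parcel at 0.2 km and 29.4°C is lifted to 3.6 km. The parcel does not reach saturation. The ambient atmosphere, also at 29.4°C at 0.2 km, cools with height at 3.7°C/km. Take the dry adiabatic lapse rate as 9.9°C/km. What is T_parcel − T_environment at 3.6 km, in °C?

Parcel:
  200 → 3600 m (dry, 9.9°C/km): ΔT = -9.9 × 3.4 = -33.66°C → T = -4.26°C
Environment:
  200 → 3600 m (environment, 3.7°C/km): ΔT = -3.7 × 3.4 = -12.58°C → T = 16.82°C
T_parcel − T_env = -4.26 − 16.82 = -21.08°C

-21.08°C (parcel cooler than environment)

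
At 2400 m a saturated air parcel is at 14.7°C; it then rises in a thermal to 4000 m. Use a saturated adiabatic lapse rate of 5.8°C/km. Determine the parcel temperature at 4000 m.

2400 → 4000 m (saturated adiabatic, 5.8°C/km): ΔT = -5.8 × 1.6 = -9.28°C → T = 5.42°C

5.42°C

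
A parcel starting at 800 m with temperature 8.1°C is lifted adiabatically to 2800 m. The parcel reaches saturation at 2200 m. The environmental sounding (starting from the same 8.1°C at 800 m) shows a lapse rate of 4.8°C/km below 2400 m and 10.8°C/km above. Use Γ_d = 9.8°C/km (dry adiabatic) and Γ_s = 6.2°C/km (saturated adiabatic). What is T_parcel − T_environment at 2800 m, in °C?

-5.44°C (parcel cooler than environment)

Parcel:
  Dry to 2200 m: -9.8 × 1.4 km = -13.72°C, so T = -5.62°C.
  Saturated to 2800 m: -6.2 × 0.6 km = -3.72°C, so T = -9.34°C.
Environment:
  Environment, lower layer to 2400 m: -4.8 × 1.6 km = -7.68°C, so T = 0.42°C.
  Environment, upper layer to 2800 m: -10.8 × 0.4 km = -4.32°C, so T = -3.9°C.
T_parcel − T_env = -9.34 − (-3.9) = -5.44°C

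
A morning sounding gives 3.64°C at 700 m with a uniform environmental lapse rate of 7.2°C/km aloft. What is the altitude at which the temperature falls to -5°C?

Height above start = (3.64 − (-5)) / 7.2 = 1.2 km
Altitude = 700 m + 1200 m = 1900 m

1900 m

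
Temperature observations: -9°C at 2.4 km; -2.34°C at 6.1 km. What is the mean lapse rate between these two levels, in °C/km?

Γ = −ΔT/Δz = (-9 − (-2.34)) / (6100 − 2400) m
  = -6.66°C / 3.7 km = -1.8°C/km

-1.8°C/km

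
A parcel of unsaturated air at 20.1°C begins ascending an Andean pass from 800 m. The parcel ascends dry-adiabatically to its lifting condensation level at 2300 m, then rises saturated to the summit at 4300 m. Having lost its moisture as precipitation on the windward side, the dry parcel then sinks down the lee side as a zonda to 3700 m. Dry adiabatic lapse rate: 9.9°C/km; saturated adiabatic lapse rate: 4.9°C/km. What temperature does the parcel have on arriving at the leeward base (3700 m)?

Dry to 2300 m: -9.9 × 1.5 km = -14.85°C, so T = 5.25°C.
Saturated to 4300 m: -4.9 × 2 km = -9.8°C, so T = -4.55°C.
Dry descent to 3700 m: +9.9 × 0.6 km = +5.94°C, so T = 1.39°C.

1.39°C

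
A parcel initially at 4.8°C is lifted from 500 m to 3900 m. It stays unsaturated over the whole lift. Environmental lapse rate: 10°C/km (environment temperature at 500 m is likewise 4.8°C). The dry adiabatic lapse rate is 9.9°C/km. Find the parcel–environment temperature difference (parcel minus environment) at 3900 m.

Parcel:
  500–3900 m, dry: Δz = 3.4 km ⇒ ΔT = -33.66°C; T = -28.86°C
Environment:
  500–3900 m, environment: Δz = 3.4 km ⇒ ΔT = -34°C; T = -29.2°C
T_parcel − T_env = -28.86 − (-29.2) = +0.34°C

+0.34°C (parcel warmer than environment)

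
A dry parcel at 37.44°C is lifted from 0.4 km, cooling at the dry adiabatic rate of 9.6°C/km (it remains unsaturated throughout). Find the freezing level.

4.3 km

Height above start = (37.44 − 0) / 9.6 = 3.9 km
Altitude = 400 m + 3900 m = 4300 m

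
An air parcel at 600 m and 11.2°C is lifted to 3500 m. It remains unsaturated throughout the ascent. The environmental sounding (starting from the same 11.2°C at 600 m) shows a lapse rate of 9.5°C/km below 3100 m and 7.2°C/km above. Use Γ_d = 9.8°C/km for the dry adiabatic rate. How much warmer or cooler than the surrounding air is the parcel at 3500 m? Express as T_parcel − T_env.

Parcel:
  600 → 3500 m (dry, 9.8°C/km): ΔT = -9.8 × 2.9 = -28.42°C → T = -17.22°C
Environment:
  600 → 3100 m (environment, lower layer, 9.5°C/km): ΔT = -9.5 × 2.5 = -23.75°C → T = -12.55°C
  3100 → 3500 m (environment, upper layer, 7.2°C/km): ΔT = -7.2 × 0.4 = -2.88°C → T = -15.43°C
T_parcel − T_env = -17.22 − (-15.43) = -1.79°C

-1.79°C (parcel cooler than environment)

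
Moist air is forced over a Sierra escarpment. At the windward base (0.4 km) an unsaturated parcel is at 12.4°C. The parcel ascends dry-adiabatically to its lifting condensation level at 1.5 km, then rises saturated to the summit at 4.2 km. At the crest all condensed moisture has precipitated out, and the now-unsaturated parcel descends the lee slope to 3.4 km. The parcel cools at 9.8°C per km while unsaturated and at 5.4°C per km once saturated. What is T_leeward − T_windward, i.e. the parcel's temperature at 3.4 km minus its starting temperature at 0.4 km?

400–1500 m, dry: Δz = 1.1 km ⇒ ΔT = -10.78°C; T = 1.62°C
1500–4200 m, saturated: Δz = 2.7 km ⇒ ΔT = -14.58°C; T = -12.96°C
4200–3400 m, dry descent: Δz = 0.8 km ⇒ ΔT = +7.84°C; T = -5.12°C
Net change vs windward start: -5.12 − 12.4 = -17.52°C

-17.52°C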